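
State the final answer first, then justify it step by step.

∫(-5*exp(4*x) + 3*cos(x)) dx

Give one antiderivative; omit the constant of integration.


The answer is -5*exp(4*x)/4 + 3*sin(x).
Step 1. Rewrite: now ∫(-5*exp(4*x)) dx + ∫(3*cos(x)) dx.
Step 2. Evaluate the standard form: now -5*exp(4*x)/4 + ∫(3*cos(x)) dx.
Step 3. Evaluate the standard form: now -5*exp(4*x)/4 + 3*sin(x).
Answer: -5*exp(4*x)/4 + 3*sin(x).


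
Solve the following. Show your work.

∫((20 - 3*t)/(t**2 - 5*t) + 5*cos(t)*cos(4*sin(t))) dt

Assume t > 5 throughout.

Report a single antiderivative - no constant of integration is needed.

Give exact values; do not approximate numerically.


Step 1. Rewrite: now ∫((20 - 3*t)/(t**2 - 5*t)) dt + ∫(5*cos(t)*cos(4*sin(t))) dt.
Step 2. Decompose ∫((20 - 3*t)/(t**2 - 5*t)) dt by partial fractions, (20 - 3*t)/(t**2 - 5*t) = 1/(t - 5) - 4/t: now ∫(-4/t) dt + ∫(5*cos(t)*cos(4*sin(t))) dt + ∫(1/(t - 5)) dt.
Step 3. Evaluate the standard form [assuming t > 5]: now log(t - 5) + ∫(-4/t) dt + ∫(5*cos(t)*cos(4*sin(t))) dt.
Step 4. Evaluate the standard form [assuming t > 0]: now -4*log(t) + log(t - 5) + ∫(5*cos(t)*cos(4*sin(t))) dt.
Step 5. Substitute u = sin(t), turning ∫(5*cos(t)*cos(4*sin(t))) dt into ∫(5*cos(4*u)) du: now -4*log(t) + log(t - 5) + ∫(5*cos(4*u)) du.
Step 6. Evaluate the standard form: now -4*log(t) + log(t - 5) + 5*sin(4*u)/4.
Step 7. Substitute back u = sin(t): now -4*log(t) + log(t - 5) + 5*sin(4*sin(t))/4.
Answer: -4*log(t) + log(t - 5) + 5*sin(4*sin(t))/4.


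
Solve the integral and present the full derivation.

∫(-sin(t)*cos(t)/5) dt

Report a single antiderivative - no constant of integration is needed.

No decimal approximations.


Step 1. Substitute u = sin(t), turning ∫(-sin(t)*cos(t)/5) dt into ∫(-u/5) du: now ∫(-u/5) du.
Step 2. Evaluate the standard form: now -u**2/10.
Step 3. Substitute back u = sin(t): now -sin(t)**2/10.
Answer: -sin(t)**2/10.


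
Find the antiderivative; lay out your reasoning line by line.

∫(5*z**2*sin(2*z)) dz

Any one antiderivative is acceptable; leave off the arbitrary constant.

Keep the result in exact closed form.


Step 1. Integrate ∫(5*z**2*sin(2*z)) dz by parts with u = z**2, dv = (5*sin(2*z)) dz, so v = -5*cos(2*z)/2: now -5*z**2*cos(2*z)/2 + ∫(5*z*cos(2*z)) dz.
Step 2. Integrate ∫(5*z*cos(2*z)) dz by parts with u = z, dv = (5*cos(2*z)) dz, so v = 5*sin(2*z)/2: now -5*z**2*cos(2*z)/2 + 5*z*sin(2*z)/2 + ∫(-5*sin(2*z)/2) dz.
Step 3. Evaluate the standard form: now -5*z**2*cos(2*z)/2 + 5*z*sin(2*z)/2 + 5*cos(2*z)/4.
Answer: -5*z**2*cos(2*z)/2 + 5*z*sin(2*z)/2 + 5*cos(2*z)/4.


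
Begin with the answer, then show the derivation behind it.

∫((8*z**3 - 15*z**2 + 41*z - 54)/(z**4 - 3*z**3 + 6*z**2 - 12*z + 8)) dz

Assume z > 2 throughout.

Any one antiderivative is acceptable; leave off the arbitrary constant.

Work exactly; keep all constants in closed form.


The answer is 4*log(z - 2) + 4*log(z - 1) - 3*atan(z/2)/2.
Step 1. Decompose ∫((8*z**3 - 15*z**2 + 41*z - 54)/(z**4 - 3*z**3 + 6*z**2 - 12*z + 8)) dz by partial fractions, (8*z**3 - 15*z**2 + 41*z - 54)/(z**4 - 3*z**3 + 6*z**2 - 12*z + 8) = -3/(z**2 + 4) + 4/(z - 1) + 4/(z - 2): now ∫(4/(z - 2)) dz + ∫(4/(z - 1)) dz + ∫(-3/(z**2 + 4)) dz.
Step 2. Evaluate the standard form [assuming z > 1]: now 4*log(z - 1) + ∫(4/(z - 2)) dz + ∫(-3/(z**2 + 4)) dz.
Step 3. Evaluate the standard form [assuming z > 2]: now 4*log(z - 2) + 4*log(z - 1) + ∫(-3/(z**2 + 4)) dz.
Step 4. Evaluate the standard form: now 4*log(z - 2) + 4*log(z - 1) - 3*atan(z/2)/2.
Answer: 4*log(z - 2) + 4*log(z - 1) - 3*atan(z/2)/2.


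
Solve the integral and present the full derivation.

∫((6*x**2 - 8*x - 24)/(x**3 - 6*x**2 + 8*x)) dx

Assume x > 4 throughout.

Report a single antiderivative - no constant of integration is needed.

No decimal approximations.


Step 1. Decompose ∫((6*x**2 - 8*x - 24)/(x**3 - 6*x**2 + 8*x)) dx by partial fractions, (6*x**2 - 8*x - 24)/(x**3 - 6*x**2 + 8*x) = 4/(x - 2) + 5/(x - 4) - 3/x: now ∫(-3/x) dx + ∫(5/(x - 4)) dx + ∫(4/(x - 2)) dx.
Step 2. Evaluate the standard form [assuming x > 2]: now 4*log(x - 2) + ∫(-3/x) dx + ∫(5/(x - 4)) dx.
Step 3. Evaluate the standard form [assuming x > 4]: now 5*log(x - 4) + 4*log(x - 2) + ∫(-3/x) dx.
Step 4. Evaluate the standard form [assuming x > 0]: now -3*log(x) + 5*log(x - 4) + 4*log(x - 2).
Answer: -3*log(x) + 5*log(x - 4) + 4*log(x - 2).


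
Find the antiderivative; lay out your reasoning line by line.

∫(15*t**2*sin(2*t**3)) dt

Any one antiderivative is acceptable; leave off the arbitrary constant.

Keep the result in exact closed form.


Step 1. Substitute u = t**3, turning ∫(15*t**2*sin(2*t**3)) dt into ∫(5*sin(2*u)) du: now ∫(5*sin(2*u)) du.
Step 2. Evaluate the standard form: now -5*cos(2*u)/2.
Step 3. Substitute back u = t**3: now -5*cos(2*t**3)/2.
Answer: -5*cos(2*t**3)/2.


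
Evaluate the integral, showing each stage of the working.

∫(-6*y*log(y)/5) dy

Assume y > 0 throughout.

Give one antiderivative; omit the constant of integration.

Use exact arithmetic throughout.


Step 1. Integrate ∫(-6*y*log(y)/5) dy by parts with u = log(y), dv = (-6*y/5) dy, so v = -3*y**2/5 [assuming y > 0]: now -3*y**2*log(y)/5 + ∫(3*y/5) dy.
Step 2. Evaluate the standard form: now -3*y**2*log(y)/5 + 3*y**2/10.
Answer: -3*y**2*log(y)/5 + 3*y**2/10.


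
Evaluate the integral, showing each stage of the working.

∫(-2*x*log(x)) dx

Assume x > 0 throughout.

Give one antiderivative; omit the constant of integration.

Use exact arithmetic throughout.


Step 1. Integrate ∫(-2*x*log(x)) dx by parts with u = log(x), dv = (-2*x) dx, so v = -x**2 [assuming x > 0]: now -x**2*log(x) + ∫(x) dx.
Step 2. Evaluate the standard form: now -x**2*log(x) + x**2/2.
Answer: -x**2*log(x) + x**2/2.


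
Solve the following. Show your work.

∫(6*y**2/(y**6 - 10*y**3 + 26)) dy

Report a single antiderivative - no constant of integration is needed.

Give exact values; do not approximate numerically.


Step 1. Substitute u = y**3 - 5, turning ∫(6*y**2/(y**6 - 10*y**3 + 26)) dy into ∫(2/(u**2 + 1)) du: now ∫(2/(u**2 + 1)) du.
Step 2. Evaluate the standard form: now 2*atan(u).
Step 3. Substitute back u = y**3 - 5: now 2*atan(y**3 - 5).
Answer: 2*atan(y**3 - 5).


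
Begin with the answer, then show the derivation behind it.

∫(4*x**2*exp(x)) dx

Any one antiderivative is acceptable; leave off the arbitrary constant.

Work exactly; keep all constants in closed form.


The answer is 4*x**2*exp(x) - 8*x*exp(x) + 8*exp(x).
Step 1. Integrate ∫(4*x**2*exp(x)) dx by parts with u = x**2, dv = (4*exp(x)) dx, so v = 4*exp(x): now 4*x**2*exp(x) + ∫(-8*x*exp(x)) dx.
Step 2. Integrate ∫(-8*x*exp(x)) dx by parts with u = x, dv = (-8*exp(x)) dx, so v = -8*exp(x): now 4*x**2*exp(x) - 8*x*exp(x) + ∫(8*exp(x)) dx.
Step 3. Evaluate the standard form: now 4*x**2*exp(x) - 8*x*exp(x) + 8*exp(x).
Answer: 4*x**2*exp(x) - 8*x*exp(x) + 8*exp(x).


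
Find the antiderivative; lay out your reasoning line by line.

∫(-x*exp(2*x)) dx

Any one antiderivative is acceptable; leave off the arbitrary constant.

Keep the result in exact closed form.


Step 1. Integrate ∫(-x*exp(2*x)) dx by parts with u = x, dv = (-exp(2*x)) dx, so v = -exp(2*x)/2: now -x*exp(2*x)/2 + ∫(exp(2*x)/2) dx.
Step 2. Evaluate the standard form: now -x*exp(2*x)/2 + exp(2*x)/4.
Answer: -x*exp(2*x)/2 + exp(2*x)/4.


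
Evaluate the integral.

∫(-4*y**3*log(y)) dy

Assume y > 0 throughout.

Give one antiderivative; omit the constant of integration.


Answer: -y**4*log(y) + y**4/4.


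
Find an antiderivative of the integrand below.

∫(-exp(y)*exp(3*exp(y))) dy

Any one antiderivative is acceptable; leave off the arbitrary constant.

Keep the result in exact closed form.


Answer: -exp(3*exp(y))/3.


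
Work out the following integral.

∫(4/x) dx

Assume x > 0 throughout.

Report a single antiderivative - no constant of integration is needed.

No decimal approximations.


Answer: 4*log(x).


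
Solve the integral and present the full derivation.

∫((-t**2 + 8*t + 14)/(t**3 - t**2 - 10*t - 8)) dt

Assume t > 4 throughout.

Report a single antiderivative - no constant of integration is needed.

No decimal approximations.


Step 1. Decompose ∫((-t**2 + 8*t + 14)/(t**3 - t**2 - 10*t - 8)) dt by partial fractions, (-t**2 + 8*t + 14)/(t**3 - t**2 - 10*t - 8) = -1/(t + 2) - 1/(t + 1) + 1/(t - 4): now ∫(1/(t - 4)) dt + ∫(-1/(t + 1)) dt + ∫(-1/(t + 2)) dt.
Step 2. Evaluate the standard form [assuming t > -2]: now -log(t + 2) + ∫(1/(t - 4)) dt + ∫(-1/(t + 1)) dt.
Step 3. Evaluate the standard form [assuming t > -1]: now -log(t + 1) - log(t + 2) + ∫(1/(t - 4)) dt.
Step 4. Evaluate the standard form [assuming t > 4]: now log(t - 4) - log(t + 1) - log(t + 2).
Answer: log(t - 4) - log(t + 1) - log(t + 2).


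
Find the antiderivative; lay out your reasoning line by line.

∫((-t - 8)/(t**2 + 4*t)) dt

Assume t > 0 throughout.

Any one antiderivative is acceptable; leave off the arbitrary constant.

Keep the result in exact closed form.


Step 1. Decompose ∫((-t - 8)/(t**2 + 4*t)) dt by partial fractions, (-t - 8)/(t**2 + 4*t) = 1/(t + 4) - 2/t: now ∫(-2/t) dt + ∫(1/(t + 4)) dt.
Step 2. Evaluate the standard form [assuming t > -4]: now log(t + 4) + ∫(-2/t) dt.
Step 3. Evaluate the standard form [assuming t > 0]: now -2*log(t) + log(t + 4).
Answer: -2*log(t) + log(t + 4).


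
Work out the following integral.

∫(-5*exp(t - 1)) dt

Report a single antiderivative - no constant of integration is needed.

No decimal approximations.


Answer: -5*exp(t - 1).


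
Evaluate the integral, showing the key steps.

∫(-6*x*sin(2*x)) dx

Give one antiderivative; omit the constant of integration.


Step 1. Integrate ∫(-6*x*sin(2*x)) dx by parts with u = x, dv = (-6*sin(2*x)) dx, so v = 3*cos(2*x): now 3*x*cos(2*x) + ∫(-3*cos(2*x)) dx.
Step 2. Evaluate the standard form: now 3*x*cos(2*x) - 3*sin(2*x)/2.
Answer: 3*x*cos(2*x) - 3*sin(2*x)/2.


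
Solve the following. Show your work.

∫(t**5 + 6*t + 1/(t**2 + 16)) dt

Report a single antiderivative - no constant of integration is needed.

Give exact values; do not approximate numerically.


Step 1. Rewrite: now ∫(6*t) dt + ∫(t**5) dt + ∫(1/(t**2 + 16)) dt.
Step 2. Evaluate the standard form: now t**6/6 + ∫(6*t) dt + ∫(1/(t**2 + 16)) dt.
Step 3. Evaluate the standard form: now t**6/6 + atan(t/4)/4 + ∫(6*t) dt.
Step 4. Evaluate the standard form: now t**6/6 + 3*t**2 + atan(t/4)/4.
Answer: t**6/6 + 3*t**2 + atan(t/4)/4.


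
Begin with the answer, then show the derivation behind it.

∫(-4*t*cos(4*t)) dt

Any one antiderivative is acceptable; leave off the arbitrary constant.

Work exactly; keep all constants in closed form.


The answer is -t*sin(4*t) - cos(4*t)/4.
Step 1. Integrate ∫(-4*t*cos(4*t)) dt by parts with u = t, dv = (-4*cos(4*t)) dt, so v = -sin(4*t): now -t*sin(4*t) + ∫(sin(4*t)) dt.
Step 2. Evaluate the standard form: now -t*sin(4*t) - cos(4*t)/4.
Answer: -t*sin(4*t) - cos(4*t)/4.


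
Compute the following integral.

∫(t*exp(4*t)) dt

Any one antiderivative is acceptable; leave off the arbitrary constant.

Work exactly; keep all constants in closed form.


Answer: t*exp(4*t)/4 - exp(4*t)/16.


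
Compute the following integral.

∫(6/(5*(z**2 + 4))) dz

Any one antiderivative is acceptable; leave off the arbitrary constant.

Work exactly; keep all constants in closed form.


Answer: 3*atan(z/2)/5.


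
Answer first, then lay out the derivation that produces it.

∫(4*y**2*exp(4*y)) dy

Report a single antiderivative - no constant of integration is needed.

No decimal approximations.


The answer is y**2*exp(4*y) - y*exp(4*y)/2 + exp(4*y)/8.
Step 1. Integrate ∫(4*y**2*exp(4*y)) dy by parts with u = y**2, dv = (4*exp(4*y)) dy, so v = exp(4*y): now y**2*exp(4*y) + ∫(-2*y*exp(4*y)) dy.
Step 2. Integrate ∫(-2*y*exp(4*y)) dy by parts with u = y, dv = (-2*exp(4*y)) dy, so v = -exp(4*y)/2: now y**2*exp(4*y) - y*exp(4*y)/2 + ∫(exp(4*y)/2) dy.
Step 3. Evaluate the standard form: now y**2*exp(4*y) - y*exp(4*y)/2 + exp(4*y)/8.
Answer: y**2*exp(4*y) - y*exp(4*y)/2 + exp(4*y)/8.


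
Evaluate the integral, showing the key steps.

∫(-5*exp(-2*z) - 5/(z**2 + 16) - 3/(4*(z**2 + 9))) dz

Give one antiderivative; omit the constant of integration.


Step 1. Rewrite: now ∫(-3/(4*(z**2 + 9))) dz + ∫(-5/(z**2 + 16)) dz + ∫(-5*exp(-2*z)) dz.
Step 2. Evaluate the standard form: now -5*atan(z/4)/4 + ∫(-3/(4*(z**2 + 9))) dz + ∫(-5*exp(-2*z)) dz.
Step 3. Evaluate the standard form: now -5*atan(z/4)/4 + ∫(-3/(4*(z**2 + 9))) dz + 5*exp(-2*z)/2.
Step 4. Evaluate the standard form: now -5*atan(z/4)/4 - atan(z/3)/4 + 5*exp(-2*z)/2.
Answer: -5*atan(z/4)/4 - atan(z/3)/4 + 5*exp(-2*z)/2.


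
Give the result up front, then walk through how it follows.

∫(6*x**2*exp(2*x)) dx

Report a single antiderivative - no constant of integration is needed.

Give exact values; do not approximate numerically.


The answer is 3*x**2*exp(2*x) - 3*x*exp(2*x) + 3*exp(2*x)/2.
Step 1. Integrate ∫(6*x**2*exp(2*x)) dx by parts with u = x**2, dv = (6*exp(2*x)) dx, so v = 3*exp(2*x): now 3*x**2*exp(2*x) + ∫(-6*x*exp(2*x)) dx.
Step 2. Integrate ∫(-6*x*exp(2*x)) dx by parts with u = x, dv = (-6*exp(2*x)) dx, so v = -3*exp(2*x): now 3*x**2*exp(2*x) - 3*x*exp(2*x) + ∫(3*exp(2*x)) dx.
Step 3. Evaluate the standard form: now 3*x**2*exp(2*x) - 3*x*exp(2*x) + 3*exp(2*x)/2.
Answer: 3*x**2*exp(2*x) - 3*x*exp(2*x) + 3*exp(2*x)/2.


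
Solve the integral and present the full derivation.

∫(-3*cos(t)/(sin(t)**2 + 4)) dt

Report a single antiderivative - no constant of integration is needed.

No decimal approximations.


Step 1. Substitute u = sin(t), turning ∫(-3*cos(t)/(sin(t)**2 + 4)) dt into ∫(-3/(u**2 + 4)) du: now ∫(-3/(u**2 + 4)) du.
Step 2. Evaluate the standard form: now -3*atan(u/2)/2.
Step 3. Substitute back u = sin(t): now -3*atan(sin(t)/2)/2.
Answer: -3*atan(sin(t)/2)/2.


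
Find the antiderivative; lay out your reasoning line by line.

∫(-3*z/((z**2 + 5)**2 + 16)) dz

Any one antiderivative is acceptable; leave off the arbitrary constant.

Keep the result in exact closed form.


Step 1. Substitute u = z**2 + 5, turning ∫(-3*z/((z**2 + 5)**2 + 16)) dz into ∫(-3/(2*(u**2 + 16))) du: now ∫(-3/(2*(u**2 + 16))) du.
Step 2. Evaluate the standard form: now -3*atan(u/4)/8.
Step 3. Substitute back u = z**2 + 5: now -3*atan(z**2/4 + 5/4)/8.
Answer: -3*atan(z**2/4 + 5/4)/8.


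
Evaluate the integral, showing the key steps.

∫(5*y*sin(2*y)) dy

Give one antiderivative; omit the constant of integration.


Step 1. Integrate ∫(5*y*sin(2*y)) dy by parts with u = y, dv = (5*sin(2*y)) dy, so v = -5*cos(2*y)/2: now -5*y*cos(2*y)/2 + ∫(5*cos(2*y)/2) dy.
Step 2. Evaluate the standard form: now -5*y*cos(2*y)/2 + 5*sin(2*y)/4.
Answer: -5*y*cos(2*y)/2 + 5*sin(2*y)/4.


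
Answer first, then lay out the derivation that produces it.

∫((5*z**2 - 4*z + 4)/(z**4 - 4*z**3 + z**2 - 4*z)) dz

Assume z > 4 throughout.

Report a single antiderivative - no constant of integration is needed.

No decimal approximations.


The answer is -log(z) + log(z - 4) + atan(z).
Step 1. Decompose ∫((5*z**2 - 4*z + 4)/(z**4 - 4*z**3 + z**2 - 4*z)) dz by partial fractions, (5*z**2 - 4*z + 4)/(z**4 - 4*z**3 + z**2 - 4*z) = 1/(z**2 + 1) + 1/(z - 4) - 1/z: now ∫(-1/z) dz + ∫(1/(z - 4)) dz + ∫(1/(z**2 + 1)) dz.
Step 2. Evaluate the standard form [assuming z > 0]: now -log(z) + ∫(1/(z - 4)) dz + ∫(1/(z**2 + 1)) dz.
Step 3. Evaluate the standard form [assuming z > 4]: now -log(z) + log(z - 4) + ∫(1/(z**2 + 1)) dz.
Step 4. Evaluate the standard form: now -log(z) + log(z - 4) + atan(z).
Answer: -log(z) + log(z - 4) + atan(z).


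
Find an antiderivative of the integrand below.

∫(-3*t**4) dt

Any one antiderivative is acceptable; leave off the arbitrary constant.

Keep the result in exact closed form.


Answer: -3*t**5/5.


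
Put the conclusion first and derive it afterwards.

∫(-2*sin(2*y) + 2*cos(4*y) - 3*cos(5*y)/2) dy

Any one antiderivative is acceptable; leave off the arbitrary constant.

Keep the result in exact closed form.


The answer is sin(4*y)/2 - 3*sin(5*y)/10 + cos(2*y).
Step 1. Rewrite: now ∫(-2*sin(2*y)) dy + ∫(2*cos(4*y)) dy + ∫(-3*cos(5*y)/2) dy.
Step 2. Evaluate the standard form: now cos(2*y) + ∫(2*cos(4*y)) dy + ∫(-3*cos(5*y)/2) dy.
Step 3. Evaluate the standard form: now sin(4*y)/2 + cos(2*y) + ∫(-3*cos(5*y)/2) dy.
Step 4. Evaluate the standard form: now sin(4*y)/2 - 3*sin(5*y)/10 + cos(2*y).
Answer: sin(4*y)/2 - 3*sin(5*y)/10 + cos(2*y).


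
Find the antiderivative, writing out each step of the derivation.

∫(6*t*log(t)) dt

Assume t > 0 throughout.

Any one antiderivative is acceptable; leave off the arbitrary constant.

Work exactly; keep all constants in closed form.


Step 1. Integrate ∫(6*t*log(t)) dt by parts with u = log(t), dv = (6*t) dt, so v = 3*t**2 [assuming t > 0]: now 3*t**2*log(t) + ∫(-3*t) dt.
Step 2. Evaluate the standard form: now 3*t**2*log(t) - 3*t**2/2.
Answer: 3*t**2*log(t) - 3*t**2/2.


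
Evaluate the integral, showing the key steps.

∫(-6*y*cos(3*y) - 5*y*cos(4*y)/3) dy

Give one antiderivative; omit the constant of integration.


Step 1. Rewrite: now ∫(-6*y*cos(3*y)) dy + ∫(-5*y*cos(4*y)/3) dy.
Step 2. Integrate ∫(-6*y*cos(3*y)) dy by parts with u = y, dv = (-6*cos(3*y)) dy, so v = -2*sin(3*y): now -2*y*sin(3*y) + ∫(-5*y*cos(4*y)/3) dy + ∫(2*sin(3*y)) dy.
Step 3. Evaluate the standard form: now -2*y*sin(3*y) - 2*cos(3*y)/3 + ∫(-5*y*cos(4*y)/3) dy.
Step 4. Integrate ∫(-5*y*cos(4*y)/3) dy by parts with u = y, dv = (-5*cos(4*y)/3) dy, so v = -5*sin(4*y)/12: now -2*y*sin(3*y) - 5*y*sin(4*y)/12 - 2*cos(3*y)/3 + ∫(5*sin(4*y)/12) dy.
Step 5. Evaluate the standard form: now -2*y*sin(3*y) - 5*y*sin(4*y)/12 - 2*cos(3*y)/3 - 5*cos(4*y)/48.
Answer: -2*y*sin(3*y) - 5*y*sin(4*y)/12 - 2*cos(3*y)/3 - 5*cos(4*y)/48.


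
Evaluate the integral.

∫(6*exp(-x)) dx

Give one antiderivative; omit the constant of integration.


Answer: -6*exp(-x).


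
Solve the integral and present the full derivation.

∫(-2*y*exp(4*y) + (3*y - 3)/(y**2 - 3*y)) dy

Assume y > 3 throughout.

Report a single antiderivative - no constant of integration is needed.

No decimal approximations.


Step 1. Rewrite: now ∫(-2*y*exp(4*y)) dy + ∫((3*y - 3)/(y**2 - 3*y)) dy.
Step 2. Decompose ∫((3*y - 3)/(y**2 - 3*y)) dy by partial fractions, (3*y - 3)/(y**2 - 3*y) = 2/(y - 3) + 1/y: now ∫(1/y) dy + ∫(-2*y*exp(4*y)) dy + ∫(2/(y - 3)) dy.
Step 3. Evaluate the standard form [assuming y > 0]: now log(y) + ∫(-2*y*exp(4*y)) dy + ∫(2/(y - 3)) dy.
Step 4. Evaluate the standard form [assuming y > 3]: now log(y) + 2*log(y - 3) + ∫(-2*y*exp(4*y)) dy.
Step 5. Integrate ∫(-2*y*exp(4*y)) dy by parts with u = y, dv = (-2*exp(4*y)) dy, so v = -exp(4*y)/2: now -y*exp(4*y)/2 + log(y) + 2*log(y - 3) + ∫(exp(4*y)/2) dy.
Step 6. Evaluate the standard form: now -y*exp(4*y)/2 + exp(4*y)/8 + log(y) + 2*log(y - 3).
Answer: -y*exp(4*y)/2 + exp(4*y)/8 + log(y) + 2*log(y - 3).


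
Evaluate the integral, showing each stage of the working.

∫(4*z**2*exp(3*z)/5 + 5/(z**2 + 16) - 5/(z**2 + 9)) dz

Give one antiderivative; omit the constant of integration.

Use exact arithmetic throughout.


Step 1. Rewrite: now ∫(4*z**2*exp(3*z)/5) dz + ∫(-5/(z**2 + 9)) dz + ∫(5/(z**2 + 16)) dz.
Step 2. Evaluate the standard form: now 5*atan(z/4)/4 + ∫(4*z**2*exp(3*z)/5) dz + ∫(-5/(z**2 + 9)) dz.
Step 3. Evaluate the standard form: now 5*atan(z/4)/4 - 5*atan(z/3)/3 + ∫(4*z**2*exp(3*z)/5) dz.
Step 4. Integrate ∫(4*z**2*exp(3*z)/5) dz by parts with u = z**2, dv = (4*exp(3*z)/5) dz, so v = 4*exp(3*z)/15: now 4*z**2*exp(3*z)/15 + 5*atan(z/4)/4 - 5*atan(z/3)/3 + ∫(-8*z*exp(3*z)/15) dz.
Step 5. Integrate ∫(-8*z*exp(3*z)/15) dz by parts with u = z, dv = (-8*exp(3*z)/15) dz, so v = -8*exp(3*z)/45: now 4*z**2*exp(3*z)/15 - 8*z*exp(3*z)/45 + 5*atan(z/4)/4 - 5*atan(z/3)/3 + ∫(8*exp(3*z)/45) dz.
Step 6. Evaluate the standard form: now 4*z**2*exp(3*z)/15 - 8*z*exp(3*z)/45 + 8*exp(3*z)/135 + 5*atan(z/4)/4 - 5*atan(z/3)/3.
Answer: 4*z**2*exp(3*z)/15 - 8*z*exp(3*z)/45 + 8*exp(3*z)/135 + 5*atan(z/4)/4 - 5*atan(z/3)/3.


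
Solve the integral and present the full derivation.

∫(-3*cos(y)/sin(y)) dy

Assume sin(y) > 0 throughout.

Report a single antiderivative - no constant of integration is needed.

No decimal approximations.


Step 1. Substitute u = sin(y), turning ∫(-3*cos(y)/sin(y)) dy into ∫(-3/u) du: now ∫(-3/u) du.
Step 2. Evaluate the standard form [assuming u > 0]: now -3*log(u).
Step 3. Substitute back u = sin(y): now -3*log(sin(y)).
Answer: -3*log(sin(y)).


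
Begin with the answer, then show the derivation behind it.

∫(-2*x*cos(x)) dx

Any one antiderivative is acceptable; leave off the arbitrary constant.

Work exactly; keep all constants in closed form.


The answer is -2*x*sin(x) - 2*cos(x).
Step 1. Integrate ∫(-2*x*cos(x)) dx by parts with u = x, dv = (-2*cos(x)) dx, so v = -2*sin(x): now -2*x*sin(x) + ∫(2*sin(x)) dx.
Step 2. Evaluate the standard form: now -2*x*sin(x) - 2*cos(x).
Answer: -2*x*sin(x) - 2*cos(x).


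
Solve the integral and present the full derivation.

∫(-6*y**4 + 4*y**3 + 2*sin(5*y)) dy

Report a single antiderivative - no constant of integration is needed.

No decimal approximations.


Step 1. Rewrite: now ∫(4*y**3) dy + ∫(-6*y**4) dy + ∫(2*sin(5*y)) dy.
Step 2. Evaluate the standard form: now -6*y**5/5 + ∫(4*y**3) dy + ∫(2*sin(5*y)) dy.
Step 3. Evaluate the standard form: now -6*y**5/5 - 2*cos(5*y)/5 + ∫(4*y**3) dy.
Step 4. Evaluate the standard form: now -6*y**5/5 + y**4 - 2*cos(5*y)/5.
Answer: -6*y**5/5 + y**4 - 2*cos(5*y)/5.


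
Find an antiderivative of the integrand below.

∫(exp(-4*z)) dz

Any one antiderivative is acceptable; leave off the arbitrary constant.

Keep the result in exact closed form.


Answer: -exp(-4*z)/4.


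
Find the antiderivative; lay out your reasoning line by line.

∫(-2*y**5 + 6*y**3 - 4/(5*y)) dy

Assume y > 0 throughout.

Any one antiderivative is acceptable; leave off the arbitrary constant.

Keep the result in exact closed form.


Step 1. Rewrite: now ∫(-4/(5*y)) dy + ∫(6*y**3) dy + ∫(-2*y**5) dy.
Step 2. Evaluate the standard form: now -y**6/3 + ∫(-4/(5*y)) dy + ∫(6*y**3) dy.
Step 3. Evaluate the standard form: now -y**6/3 + 3*y**4/2 + ∫(-4/(5*y)) dy.
Step 4. Evaluate the standard form [assuming y > 0]: now -y**6/3 + 3*y**4/2 - 4*log(y)/5.
Answer: -y**6/3 + 3*y**4/2 - 4*log(y)/5.


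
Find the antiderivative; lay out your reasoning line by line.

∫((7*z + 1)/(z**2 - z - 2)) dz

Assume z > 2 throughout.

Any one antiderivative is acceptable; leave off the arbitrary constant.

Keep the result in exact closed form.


Step 1. Decompose ∫((7*z + 1)/(z**2 - z - 2)) dz by partial fractions, (7*z + 1)/(z**2 - z - 2) = 2/(z + 1) + 5/(z - 2): now ∫(5/(z - 2)) dz + ∫(2/(z + 1)) dz.
Step 2. Evaluate the standard form [assuming z > -1]: now 2*log(z + 1) + ∫(5/(z - 2)) dz.
Step 3. Evaluate the standard form [assuming z > 2]: now 5*log(z - 2) + 2*log(z + 1).
Answer: 5*log(z - 2) + 2*log(z + 1).


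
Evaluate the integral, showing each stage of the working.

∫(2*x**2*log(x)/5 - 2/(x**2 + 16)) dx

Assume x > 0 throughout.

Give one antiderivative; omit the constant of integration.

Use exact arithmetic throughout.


Step 1. Rewrite: now ∫(2*x**2*log(x)/5) dx + ∫(-2/(x**2 + 16)) dx.
Step 2. Integrate ∫(2*x**2*log(x)/5) dx by parts with u = log(x), dv = (2*x**2/5) dx, so v = 2*x**3/15 [assuming x > 0]: now 2*x**3*log(x)/15 + ∫(-2*x**2/15) dx + ∫(-2/(x**2 + 16)) dx.
Step 3. Evaluate the standard form: now 2*x**3*log(x)/15 - 2*x**3/45 + ∫(-2/(x**2 + 16)) dx.
Step 4. Evaluate the standard form: now 2*x**3*log(x)/15 - 2*x**3/45 - atan(x/4)/2.
Answer: 2*x**3*log(x)/15 - 2*x**3/45 - atan(x/4)/2.


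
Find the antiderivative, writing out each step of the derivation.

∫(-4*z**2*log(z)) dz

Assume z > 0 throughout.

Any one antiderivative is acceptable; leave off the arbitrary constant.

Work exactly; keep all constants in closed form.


Step 1. Integrate ∫(-4*z**2*log(z)) dz by parts with u = log(z), dv = (-4*z**2) dz, so v = -4*z**3/3 [assuming z > 0]: now -4*z**3*log(z)/3 + ∫(4*z**2/3) dz.
Step 2. Evaluate the standard form: now -4*z**3*log(z)/3 + 4*z**3/9.
Answer: -4*z**3*log(z)/3 + 4*z**3/9.


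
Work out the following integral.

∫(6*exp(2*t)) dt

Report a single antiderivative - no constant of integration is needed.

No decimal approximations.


Answer: 3*exp(2*t).


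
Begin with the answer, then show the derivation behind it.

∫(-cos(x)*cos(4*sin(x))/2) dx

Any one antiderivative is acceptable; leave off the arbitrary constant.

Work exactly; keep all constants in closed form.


The answer is -sin(4*sin(x))/8.
Step 1. Substitute u = sin(x), turning ∫(-cos(x)*cos(4*sin(x))/2) dx into ∫(-cos(4*u)/2) du: now ∫(-cos(4*u)/2) du.
Step 2. Evaluate the standard form: now -sin(4*u)/8.
Step 3. Substitute back u = sin(x): now -sin(4*sin(x))/8.
Answer: -sin(4*sin(x))/8.


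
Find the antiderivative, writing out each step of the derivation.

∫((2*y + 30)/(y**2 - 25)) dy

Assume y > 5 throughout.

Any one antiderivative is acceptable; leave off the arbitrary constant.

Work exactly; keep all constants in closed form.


Step 1. Decompose ∫((2*y + 30)/(y**2 - 25)) dy by partial fractions, (2*y + 30)/(y**2 - 25) = -2/(y + 5) + 4/(y - 5): now ∫(4/(y - 5)) dy + ∫(-2/(y + 5)) dy.
Step 2. Evaluate the standard form [assuming y > 5]: now 4*log(y - 5) + ∫(-2/(y + 5)) dy.
Step 3. Evaluate the standard form [assuming y > -5]: now 4*log(y - 5) - 2*log(y + 5).
Answer: 4*log(y - 5) - 2*log(y + 5).


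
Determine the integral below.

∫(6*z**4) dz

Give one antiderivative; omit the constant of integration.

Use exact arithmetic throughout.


Answer: 6*z**5/5.


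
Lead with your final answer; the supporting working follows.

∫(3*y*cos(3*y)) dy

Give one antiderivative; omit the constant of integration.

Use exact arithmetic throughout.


The answer is y*sin(3*y) + cos(3*y)/3.
Step 1. Integrate ∫(3*y*cos(3*y)) dy by parts with u = y, dv = (3*cos(3*y)) dy, so v = sin(3*y): now y*sin(3*y) + ∫(-sin(3*y)) dy.
Step 2. Evaluate the standard form: now y*sin(3*y) + cos(3*y)/3.
Answer: y*sin(3*y) + cos(3*y)/3.


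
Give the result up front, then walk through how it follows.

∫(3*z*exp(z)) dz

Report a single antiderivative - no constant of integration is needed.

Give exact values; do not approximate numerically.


The answer is 3*z*exp(z) - 3*exp(z).
Step 1. Integrate ∫(3*z*exp(z)) dz by parts with u = z, dv = (3*exp(z)) dz, so v = 3*exp(z): now 3*z*exp(z) + ∫(-3*exp(z)) dz.
Step 2. Evaluate the standard form: now 3*z*exp(z) - 3*exp(z).
Answer: 3*z*exp(z) - 3*exp(z).


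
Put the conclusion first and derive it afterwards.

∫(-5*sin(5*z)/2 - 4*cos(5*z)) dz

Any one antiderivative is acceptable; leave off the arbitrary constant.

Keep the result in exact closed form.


The answer is -4*sin(5*z)/5 + cos(5*z)/2.
Step 1. Rewrite: now ∫(-5*sin(5*z)/2) dz + ∫(-4*cos(5*z)) dz.
Step 2. Evaluate the standard form: now cos(5*z)/2 + ∫(-4*cos(5*z)) dz.
Step 3. Evaluate the standard form: now -4*sin(5*z)/5 + cos(5*z)/2.
Answer: -4*sin(5*z)/5 + cos(5*z)/2.


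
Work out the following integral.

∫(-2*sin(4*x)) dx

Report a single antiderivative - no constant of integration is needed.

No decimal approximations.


Answer: cos(4*x)/2.


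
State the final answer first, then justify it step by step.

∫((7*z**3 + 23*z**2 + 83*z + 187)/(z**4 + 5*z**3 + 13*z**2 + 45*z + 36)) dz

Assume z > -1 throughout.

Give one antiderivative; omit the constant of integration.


The answer is 4*log(z + 1) + 3*log(z + 4) + 4*atan(z/3)/3.
Step 1. Decompose ∫((7*z**3 + 23*z**2 + 83*z + 187)/(z**4 + 5*z**3 + 13*z**2 + 45*z + 36)) dz by partial fractions, (7*z**3 + 23*z**2 + 83*z + 187)/(z**4 + 5*z**3 + 13*z**2 + 45*z + 36) = 4/(z**2 + 9) + 3/(z + 4) + 4/(z + 1): now ∫(4/(z + 1)) dz + ∫(3/(z + 4)) dz + ∫(4/(z**2 + 9)) dz.
Step 2. Evaluate the standard form [assuming z > -4]: now 3*log(z + 4) + ∫(4/(z + 1)) dz + ∫(4/(z**2 + 9)) dz.
Step 3. Evaluate the standard form [assuming z > -1]: now 4*log(z + 1) + 3*log(z + 4) + ∫(4/(z**2 + 9)) dz.
Step 4. Evaluate the standard form: now 4*log(z + 1) + 3*log(z + 4) + 4*atan(z/3)/3.
Answer: 4*log(z + 1) + 3*log(z + 4) + 4*atan(z/3)/3.


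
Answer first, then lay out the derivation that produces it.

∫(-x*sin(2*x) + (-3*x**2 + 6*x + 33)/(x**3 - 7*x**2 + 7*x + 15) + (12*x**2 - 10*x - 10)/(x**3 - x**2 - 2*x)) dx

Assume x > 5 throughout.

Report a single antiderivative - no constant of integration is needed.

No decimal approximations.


The answer is x*cos(2*x)/2 + 5*log(x) - log(x - 5) - 3*log(x - 3) + 3*log(x - 2) + 5*log(x + 1) - sin(2*x)/4.
Step 1. Rewrite: now ∫(-x*sin(2*x)) dx + ∫((-3*x**2 + 6*x + 33)/(x**3 - 7*x**2 + 7*x + 15)) dx + ∫((12*x**2 - 10*x - 10)/(x**3 - x**2 - 2*x)) dx.
Step 2. Decompose ∫((12*x**2 - 10*x - 10)/(x**3 - x**2 - 2*x)) dx by partial fractions, (12*x**2 - 10*x - 10)/(x**3 - x**2 - 2*x) = 4/(x + 1) + 3/(x - 2) + 5/x: now ∫(5/x) dx + ∫(-x*sin(2*x)) dx + ∫((-3*x**2 + 6*x + 33)/(x**3 - 7*x**2 + 7*x + 15)) dx + ∫(3/(x - 2)) dx + ∫(4/(x + 1)) dx.
Step 3. Evaluate the standard form [assuming x > 2]: now 3*log(x - 2) + ∫(5/x) dx + ∫(-x*sin(2*x)) dx + ∫((-3*x**2 + 6*x + 33)/(x**3 - 7*x**2 + 7*x + 15)) dx + ∫(4/(x + 1)) dx.
Step 4. Evaluate the standard form [assuming x > -1]: now 3*log(x - 2) + 4*log(x + 1) + ∫(5/x) dx + ∫(-x*sin(2*x)) dx + ∫((-3*x**2 + 6*x + 33)/(x**3 - 7*x**2 + 7*x + 15)) dx.
Step 5. Evaluate the standard form [assuming x > 0]: now 5*log(x) + 3*log(x - 2) + 4*log(x + 1) + ∫(-x*sin(2*x)) dx + ∫((-3*x**2 + 6*x + 33)/(x**3 - 7*x**2 + 7*x + 15)) dx.
Step 6. Decompose ∫((-3*x**2 + 6*x + 33)/(x**3 - 7*x**2 + 7*x + 15)) dx by partial fractions, (-3*x**2 + 6*x + 33)/(x**3 - 7*x**2 + 7*x + 15) = 1/(x + 1) - 3/(x - 3) - 1/(x - 5): now 5*log(x) + 3*log(x - 2) + 4*log(x + 1) + ∫(-x*sin(2*x)) dx + ∫(-1/(x - 5)) dx + ∫(-3/(x - 3)) dx + ∫(1/(x + 1)) dx.
Step 7. Evaluate the standard form [assuming x > 3]: now 5*log(x) - 3*log(x - 3) + 3*log(x - 2) + 4*log(x + 1) + ∫(-x*sin(2*x)) dx + ∫(-1/(x - 5)) dx + ∫(1/(x + 1)) dx.
Step 8. Evaluate the standard form [assuming x > -1]: now 5*log(x) - 3*log(x - 3) + 3*log(x - 2) + 5*log(x + 1) + ∫(-x*sin(2*x)) dx + ∫(-1/(x - 5)) dx.
Step 9. Evaluate the standard form [assuming x > 5]: now 5*log(x) - log(x - 5) - 3*log(x - 3) + 3*log(x - 2) + 5*log(x + 1) + ∫(-x*sin(2*x)) dx.
Step 10. Integrate ∫(-x*sin(2*x)) dx by parts with u = x, dv = (-sin(2*x)) dx, so v = cos(2*x)/2: now x*cos(2*x)/2 + 5*log(x) - log(x - 5) - 3*log(x - 3) + 3*log(x - 2) + 5*log(x + 1) + ∫(-cos(2*x)/2) dx.
Step 11. Evaluate the standard form: now x*cos(2*x)/2 + 5*log(x) - log(x - 5) - 3*log(x - 3) + 3*log(x - 2) + 5*log(x + 1) - sin(2*x)/4.
Answer: x*cos(2*x)/2 + 5*log(x) - log(x - 5) - 3*log(x - 3) + 3*log(x - 2) + 5*log(x + 1) - sin(2*x)/4.


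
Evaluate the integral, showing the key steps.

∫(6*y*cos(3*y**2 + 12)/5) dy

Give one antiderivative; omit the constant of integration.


Step 1. Substitute u = y**2 + 4, turning ∫(6*y*cos(3*y**2 + 12)/5) dy into ∫(3*cos(3*u)/5) du: now ∫(3*cos(3*u)/5) du.
Step 2. Evaluate the standard form: now sin(3*u)/5.
Step 3. Substitute back u = y**2 + 4: now sin(3*y**2 + 12)/5.
Answer: sin(3*y**2 + 12)/5.


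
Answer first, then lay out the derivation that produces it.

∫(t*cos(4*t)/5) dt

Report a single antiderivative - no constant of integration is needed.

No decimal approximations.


The answer is t*sin(4*t)/20 + cos(4*t)/80.
Step 1. Integrate ∫(t*cos(4*t)/5) dt by parts with u = t, dv = (cos(4*t)/5) dt, so v = sin(4*t)/20: now t*sin(4*t)/20 + ∫(-sin(4*t)/20) dt.
Step 2. Evaluate the standard form: now t*sin(4*t)/20 + cos(4*t)/80.
Answer: t*sin(4*t)/20 + cos(4*t)/80.


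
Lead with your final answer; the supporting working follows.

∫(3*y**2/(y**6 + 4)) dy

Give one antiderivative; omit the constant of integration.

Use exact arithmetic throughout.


The answer is atan(y**3/2)/2.
Step 1. Substitute u = y**3, turning ∫(3*y**2/(y**6 + 4)) dy into ∫(1/(u**2 + 4)) du: now ∫(1/(u**2 + 4)) du.
Step 2. Evaluate the standard form: now atan(u/2)/2.
Step 3. Substitute back u = y**3: now atan(y**3/2)/2.
Answer: atan(y**3/2)/2.


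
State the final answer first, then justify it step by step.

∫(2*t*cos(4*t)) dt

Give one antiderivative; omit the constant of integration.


The answer is t*sin(4*t)/2 + cos(4*t)/8.
Step 1. Integrate ∫(2*t*cos(4*t)) dt by parts with u = t, dv = (2*cos(4*t)) dt, so v = sin(4*t)/2: now t*sin(4*t)/2 + ∫(-sin(4*t)/2) dt.
Step 2. Evaluate the standard form: now t*sin(4*t)/2 + cos(4*t)/8.
Answer: t*sin(4*t)/2 + cos(4*t)/8.


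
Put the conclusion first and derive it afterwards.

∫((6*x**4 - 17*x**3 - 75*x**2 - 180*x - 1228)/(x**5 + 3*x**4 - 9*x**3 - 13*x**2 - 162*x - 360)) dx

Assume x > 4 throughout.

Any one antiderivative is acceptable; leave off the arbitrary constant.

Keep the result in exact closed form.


The answer is -2*log(x - 4) + 4*log(x + 2) + 4*log(x + 5) + atan(x/3)/3.
Step 1. Decompose ∫((6*x**4 - 17*x**3 - 75*x**2 - 180*x - 1228)/(x**5 + 3*x**4 - 9*x**3 - 13*x**2 - 162*x - 360)) dx by partial fractions, (6*x**4 - 17*x**3 - 75*x**2 - 180*x - 1228)/(x**5 + 3*x**4 - 9*x**3 - 13*x**2 - 162*x - 360) = 1/(x**2 + 9) + 4/(x + 5) + 4/(x + 2) - 2/(x - 4): now ∫(-2/(x - 4)) dx + ∫(4/(x + 2)) dx + ∫(4/(x + 5)) dx + ∫(1/(x**2 + 9)) dx.
Step 2. Evaluate the standard form [assuming x > 4]: now -2*log(x - 4) + ∫(4/(x + 2)) dx + ∫(4/(x + 5)) dx + ∫(1/(x**2 + 9)) dx.
Step 3. Evaluate the standard form [assuming x > -5]: now -2*log(x - 4) + 4*log(x + 5) + ∫(4/(x + 2)) dx + ∫(1/(x**2 + 9)) dx.
Step 4. Evaluate the standard form [assuming x > -2]: now -2*log(x - 4) + 4*log(x + 2) + 4*log(x + 5) + ∫(1/(x**2 + 9)) dx.
Step 5. Evaluate the standard form: now -2*log(x - 4) + 4*log(x + 2) + 4*log(x + 5) + atan(x/3)/3.
Answer: -2*log(x - 4) + 4*log(x + 2) + 4*log(x + 5) + atan(x/3)/3.


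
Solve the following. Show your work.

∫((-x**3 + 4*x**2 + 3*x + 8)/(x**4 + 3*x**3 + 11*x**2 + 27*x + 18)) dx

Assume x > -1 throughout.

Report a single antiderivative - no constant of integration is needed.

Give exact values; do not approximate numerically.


Step 1. Decompose ∫((-x**3 + 4*x**2 + 3*x + 8)/(x**4 + 3*x**3 + 11*x**2 + 27*x + 18)) dx by partial fractions, (-x**3 + 4*x**2 + 3*x + 8)/(x**4 + 3*x**3 + 11*x**2 + 27*x + 18) = 4/(x**2 + 9) - 2/(x + 2) + 1/(x + 1): now ∫(1/(x + 1)) dx + ∫(-2/(x + 2)) dx + ∫(4/(x**2 + 9)) dx.
Step 2. Evaluate the standard form [assuming x > -2]: now -2*log(x + 2) + ∫(1/(x + 1)) dx + ∫(4/(x**2 + 9)) dx.
Step 3. Evaluate the standard form [assuming x > -1]: now log(x + 1) - 2*log(x + 2) + ∫(4/(x**2 + 9)) dx.
Step 4. Evaluate the standard form: now log(x + 1) - 2*log(x + 2) + 4*atan(x/3)/3.
Answer: log(x + 1) - 2*log(x + 2) + 4*atan(x/3)/3.


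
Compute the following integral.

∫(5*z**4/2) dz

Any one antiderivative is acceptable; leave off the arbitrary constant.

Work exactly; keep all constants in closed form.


Answer: z**5/2.


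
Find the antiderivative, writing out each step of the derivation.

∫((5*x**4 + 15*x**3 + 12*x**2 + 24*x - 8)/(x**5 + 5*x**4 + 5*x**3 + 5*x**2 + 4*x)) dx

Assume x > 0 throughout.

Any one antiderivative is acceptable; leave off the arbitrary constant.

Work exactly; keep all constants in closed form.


Step 1. Decompose ∫((5*x**4 + 15*x**3 + 12*x**2 + 24*x - 8)/(x**5 + 5*x**4 + 5*x**3 + 5*x**2 + 4*x)) dx by partial fractions, (5*x**4 + 15*x**3 + 12*x**2 + 24*x - 8)/(x**5 + 5*x**4 + 5*x**3 + 5*x**2 + 4*x) = 3/(x**2 + 1) + 2/(x + 4) + 5/(x + 1) - 2/x: now ∫(-2/x) dx + ∫(5/(x + 1)) dx + ∫(2/(x + 4)) dx + ∫(3/(x**2 + 1)) dx.
Step 2. Evaluate the standard form [assuming x > 0]: now -2*log(x) + ∫(5/(x + 1)) dx + ∫(2/(x + 4)) dx + ∫(3/(x**2 + 1)) dx.
Step 3. Evaluate the standard form [assuming x > -4]: now -2*log(x) + 2*log(x + 4) + ∫(5/(x + 1)) dx + ∫(3/(x**2 + 1)) dx.
Step 4. Evaluate the standard form [assuming x > -1]: now -2*log(x) + 5*log(x + 1) + 2*log(x + 4) + ∫(3/(x**2 + 1)) dx.
Step 5. Evaluate the standard form: now -2*log(x) + 5*log(x + 1) + 2*log(x + 4) + 3*atan(x).
Answer: -2*log(x) + 5*log(x + 1) + 2*log(x + 4) + 3*atan(x).


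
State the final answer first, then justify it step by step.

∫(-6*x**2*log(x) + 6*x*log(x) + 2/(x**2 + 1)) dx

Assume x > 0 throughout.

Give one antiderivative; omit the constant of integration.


The answer is -2*x**3*log(x) + 2*x**3/3 + 3*x**2*log(x) - 3*x**2/2 + 2*atan(x).
Step 1. Rewrite: now ∫(6*x*log(x)) dx + ∫(-6*x**2*log(x)) dx + ∫(2/(x**2 + 1)) dx.
Step 2. Integrate ∫(6*x*log(x)) dx by parts with u = log(x), dv = (6*x) dx, so v = 3*x**2 [assuming x > 0]: now 3*x**2*log(x) + ∫(-3*x) dx + ∫(-6*x**2*log(x)) dx + ∫(2/(x**2 + 1)) dx.
Step 3. Evaluate the standard form: now 3*x**2*log(x) - 3*x**2/2 + ∫(-6*x**2*log(x)) dx + ∫(2/(x**2 + 1)) dx.
Step 4. Integrate ∫(-6*x**2*log(x)) dx by parts with u = log(x), dv = (-6*x**2) dx, so v = -2*x**3 [assuming x > 0]: now -2*x**3*log(x) + 3*x**2*log(x) - 3*x**2/2 + ∫(2*x**2) dx + ∫(2/(x**2 + 1)) dx.
Step 5. Evaluate the standard form: now -2*x**3*log(x) + 2*x**3/3 + 3*x**2*log(x) - 3*x**2/2 + ∫(2/(x**2 + 1)) dx.
Step 6. Evaluate the standard form: now -2*x**3*log(x) + 2*x**3/3 + 3*x**2*log(x) - 3*x**2/2 + 2*atan(x).
Answer: -2*x**3*log(x) + 2*x**3/3 + 3*x**2*log(x) - 3*x**2/2 + 2*atan(x).


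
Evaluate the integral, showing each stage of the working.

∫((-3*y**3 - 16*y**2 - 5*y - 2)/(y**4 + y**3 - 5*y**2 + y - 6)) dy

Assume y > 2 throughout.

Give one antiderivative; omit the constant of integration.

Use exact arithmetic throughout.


Step 1. Decompose ∫((-3*y**3 - 16*y**2 - 5*y - 2)/(y**4 + y**3 - 5*y**2 + y - 6)) dy by partial fractions, (-3*y**3 - 16*y**2 - 5*y - 2)/(y**4 + y**3 - 5*y**2 + y - 6) = -2/(y**2 + 1) + 1/(y + 3) - 4/(y - 2): now ∫(-4/(y - 2)) dy + ∫(1/(y + 3)) dy + ∫(-2/(y**2 + 1)) dy.
Step 2. Evaluate the standard form [assuming y > 2]: now -4*log(y - 2) + ∫(1/(y + 3)) dy + ∫(-2/(y**2 + 1)) dy.
Step 3. Evaluate the standard form [assuming y > -3]: now -4*log(y - 2) + log(y + 3) + ∫(-2/(y**2 + 1)) dy.
Step 4. Evaluate the standard form: now -4*log(y - 2) + log(y + 3) - 2*atan(y).
Answer: -4*log(y - 2) + log(y + 3) - 2*atan(y).


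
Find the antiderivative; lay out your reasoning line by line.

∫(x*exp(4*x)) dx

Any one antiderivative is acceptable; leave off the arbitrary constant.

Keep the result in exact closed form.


Step 1. Integrate ∫(x*exp(4*x)) dx by parts with u = x, dv = (exp(4*x)) dx, so v = exp(4*x)/4: now x*exp(4*x)/4 + ∫(-exp(4*x)/4) dx.
Step 2. Evaluate the standard form: now x*exp(4*x)/4 - exp(4*x)/16.
Answer: x*exp(4*x)/4 - exp(4*x)/16.


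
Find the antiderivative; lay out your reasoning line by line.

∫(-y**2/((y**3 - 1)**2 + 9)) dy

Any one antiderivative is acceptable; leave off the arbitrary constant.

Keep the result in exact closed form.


Step 1. Substitute u = y**3 - 1, turning ∫(-y**2/((y**3 - 1)**2 + 9)) dy into ∫(-1/(3*(u**2 + 9))) du: now ∫(-1/(3*(u**2 + 9))) du.
Step 2. Evaluate the standard form: now -atan(u/3)/9.
Step 3. Substitute back u = y**3 - 1: now -atan(y**3/3 - 1/3)/9.
Answer: -atan(y**3/3 - 1/3)/9.


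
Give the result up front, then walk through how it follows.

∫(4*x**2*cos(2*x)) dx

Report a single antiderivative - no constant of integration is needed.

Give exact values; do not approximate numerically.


The answer is 2*x**2*sin(2*x) + 2*x*cos(2*x) - sin(2*x).
Step 1. Integrate ∫(4*x**2*cos(2*x)) dx by parts with u = x**2, dv = (4*cos(2*x)) dx, so v = 2*sin(2*x): now 2*x**2*sin(2*x) + ∫(-4*x*sin(2*x)) dx.
Step 2. Integrate ∫(-4*x*sin(2*x)) dx by parts with u = x, dv = (-4*sin(2*x)) dx, so v = 2*cos(2*x): now 2*x**2*sin(2*x) + 2*x*cos(2*x) + ∫(-2*cos(2*x)) dx.
Step 3. Evaluate the standard form: now 2*x**2*sin(2*x) + 2*x*cos(2*x) - sin(2*x).
Answer: 2*x**2*sin(2*x) + 2*x*cos(2*x) - sin(2*x).
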